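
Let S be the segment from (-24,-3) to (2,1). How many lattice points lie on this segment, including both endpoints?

The number of lattice points on a segment between lattice points is gcd(|Δx|,|Δy|) + 1 = gcd(26,4) + 1 = 2 + 1 = 3.

3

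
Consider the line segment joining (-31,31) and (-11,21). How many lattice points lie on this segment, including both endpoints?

11

The number of lattice points on a segment between lattice points is gcd(|Δx|,|Δy|) + 1 = gcd(20,10) + 1 = 10 + 1 = 11.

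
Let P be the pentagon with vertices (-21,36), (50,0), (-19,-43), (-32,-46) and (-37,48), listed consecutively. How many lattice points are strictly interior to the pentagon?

By the shoelace formula, twice the signed area is |[(-21)·0 − 50·36] + [50·(-43) − (-19)·0] + [(-19)·(-46) − (-32)·(-43)] + [(-32)·48 − (-37)·(-46)] + [(-37)·36 − (-21)·48]| = 8014, so the area is 4007.
Summing gcd(|Δx|,|Δy|) over the edges gives the boundary count: gcd(71,36) + gcd(69,43) + gcd(13,3) + gcd(5,94) + gcd(16,12) = 1+1+1+1+4 = 8.
Pick's theorem gives I = A − B/2 + 1 = 4007 − 8/2 + 1 = 4004.

4004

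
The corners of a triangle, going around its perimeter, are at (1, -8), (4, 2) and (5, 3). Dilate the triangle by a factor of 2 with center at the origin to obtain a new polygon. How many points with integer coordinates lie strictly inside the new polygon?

Using the shoelace formula, 2A = |(1·2 − 4·(-8)) + (4·3 − 5·2) + (5·(-8) − 1·3)| = 7, so the area is 7/2.
Along each edge there are gcd(|Δx|,|Δy|)+1 lattice points, so counting each shared vertex once the boundary has gcd(3,10) + gcd(1,1) + gcd(4,11) = 1+1+1 = 3.
Scaling by 2 multiplies the area by 2² = 4 (so the new area is 14) and multiplies the boundary lattice-point count by 2, giving 6.
By Pick's theorem, the interior count of the dilated polygon is 14 − 6/2 + 1 = 12.

12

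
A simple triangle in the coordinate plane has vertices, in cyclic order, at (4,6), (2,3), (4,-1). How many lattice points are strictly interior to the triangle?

3

The shoelace formula gives twice the area as |[4·3 − 2·6] + [2·(-1) − 4·3] + [4·6 − 4·(-1)]| = 14, so the area is 7.
Summing gcd(|Δx|,|Δy|) over the edges gives the boundary count: gcd(2,3) + gcd(2,4) + gcd(0,7) = 1+2+7 = 10.
By Pick's theorem A = I + B/2 − 1, so I = 7 − 10/2 + 1 = 3.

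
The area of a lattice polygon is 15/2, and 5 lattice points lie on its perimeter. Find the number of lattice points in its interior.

6

From Pick's theorem, I = A − B/2 + 1 = 15/2 − 5/2 + 1 = 6.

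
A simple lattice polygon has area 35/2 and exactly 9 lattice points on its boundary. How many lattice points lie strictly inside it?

14

From Pick's theorem, I = A − B/2 + 1 = 35/2 − 9/2 + 1 = 14.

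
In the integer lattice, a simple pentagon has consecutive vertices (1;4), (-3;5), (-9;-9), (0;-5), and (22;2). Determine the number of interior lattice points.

By the shoelace formula, twice the signed area is |(1·5 − (-3)·4) + ((-3)·(-9) − (-9)·5) + ((-9)·(-5) − 0·(-9)) + (0·2 − 22·(-5)) + (22·4 − 1·2)| = 330, so the area is 165.
Summing gcd(|Δx|,|Δy|) over the edges gives the boundary count: gcd(4,1) + gcd(6,14) + gcd(9,4) + gcd(22,7) + gcd(21,2) = 1+2+1+1+1 = 6.
By Pick's theorem A = I + B/2 − 1, so I = 165 − 6/2 + 1 = 163.

163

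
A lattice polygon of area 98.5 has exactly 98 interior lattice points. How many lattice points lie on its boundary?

Pick's theorem gives A = I + B/2 − 1, so B = 2(A − I + 1) = 2(98.5 − 98 + 1) = 3.

3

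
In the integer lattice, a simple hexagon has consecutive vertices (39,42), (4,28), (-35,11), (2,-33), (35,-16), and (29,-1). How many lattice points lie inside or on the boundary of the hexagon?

2953

The shoelace formula gives twice the area as |[39·28 − 4·42] + [4·11 − (-35)·28] + [(-35)·(-33) − 2·11] + [2·(-16) − 35·(-33)] + [35·(-1) − 29·(-16)] + [29·42 − 39·(-1)]| = 5890, so the area is 2945.
The number of boundary lattice points is Σ gcd(|Δx|,|Δy|) = gcd(35,14) + gcd(39,17) + gcd(37,44) + gcd(33,17) + gcd(6,15) + gcd(10,43) = 7+1+1+1+3+1 = 14.
Pick's theorem gives I = A − B/2 + 1 = 2945 − 14/2 + 1 = 2939, so the closed region contains I + B = 2939 + 14 = 2953 lattice points.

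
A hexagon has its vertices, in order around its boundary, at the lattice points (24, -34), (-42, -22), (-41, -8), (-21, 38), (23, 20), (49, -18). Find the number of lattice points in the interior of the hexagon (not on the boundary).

4079

The shoelace formula gives twice the area as |[24·(-22) − (-42)·(-34)] + [(-42)·(-8) − (-41)·(-22)] + [(-41)·38 − (-21)·(-8)] + [(-21)·20 − 23·38] + [23·(-18) − 49·20] + [49·(-34) − 24·(-18)]| = 8170, so the area is 4085.
The number of boundary lattice points is Σ gcd(|Δx|,|Δy|) = gcd(66,12) + gcd(1,14) + gcd(20,46) + gcd(44,18) + gcd(26,38) + gcd(25,16) = 6+1+2+2+2+1 = 14.
Pick's theorem gives I = A − B/2 + 1 = 4085 − 14/2 + 1 = 4079.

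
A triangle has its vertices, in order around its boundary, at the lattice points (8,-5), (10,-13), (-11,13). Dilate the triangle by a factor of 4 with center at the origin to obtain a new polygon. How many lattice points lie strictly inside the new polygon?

921

By the shoelace formula, twice the signed area is |[8·(-13) − 10·(-5)] + [10·13 − (-11)·(-13)] + [(-11)·(-5) − 8·13]| = 116, so the area is 58.
Summing gcd(|Δx|,|Δy|) over the edges gives the boundary count: gcd(2,8) + gcd(21,26) + gcd(19,18) = 2+1+1 = 4.
Scaling by 4 multiplies the area by 4² = 16 (so the new area is 928) and multiplies the boundary lattice-point count by 4, giving 16.
By Pick's theorem, the interior count of the dilated polygon is 928 − 16/2 + 1 = 921.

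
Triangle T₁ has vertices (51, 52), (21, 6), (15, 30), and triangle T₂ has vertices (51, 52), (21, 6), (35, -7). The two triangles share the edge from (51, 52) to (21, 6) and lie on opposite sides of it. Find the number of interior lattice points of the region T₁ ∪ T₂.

1011

The union is the simple quadrilateral with vertices (51, 52), (15, 30), (21, 6), (35, -7) in order.
By the shoelace formula, twice the signed area is |[51·30 − 15·52] + [15·6 − 21·30] + [21·(-7) − 35·6] + [35·52 − 51·(-7)]| = 2030, so the area is 1015.
Summing gcd(|Δx|,|Δy|) over the edges gives the boundary count: gcd(36,22) + gcd(6,24) + gcd(14,13) + gcd(16,59) = 2+6+1+1 = 10.
By Pick's theorem I = A − B/2 + 1 = 1015 − 10/2 + 1 = 1011.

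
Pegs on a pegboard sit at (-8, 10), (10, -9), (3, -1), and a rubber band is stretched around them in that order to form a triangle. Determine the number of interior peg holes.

0

Using the shoelace formula, 2A = |[(-8)·(-9) − 10·10] + [10·(-1) − 3·(-9)] + [3·10 − (-8)·(-1)]| = 11, so the area is 11/2.
Summing gcd(|Δx|,|Δy|) over the edges gives the boundary count: gcd(18,19) + gcd(7,8) + gcd(11,11) = 1+1+11 = 13.
Pick's theorem gives I = A − B/2 + 1 = 11/2 − 13/2 + 1 = 0.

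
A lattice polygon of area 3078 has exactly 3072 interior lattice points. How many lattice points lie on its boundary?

Pick's theorem gives A = I + B/2 − 1, so B = 2(A − I + 1) = 2(3078 − 3072 + 1) = 14.

14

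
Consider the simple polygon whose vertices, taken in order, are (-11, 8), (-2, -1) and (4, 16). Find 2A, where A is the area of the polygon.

Using the shoelace formula, 2A = |[(-11)·(-1) − (-2)·8] + [(-2)·16 − 4·(-1)] + [4·8 − (-11)·16]| = 207, so the area is 103.5.

207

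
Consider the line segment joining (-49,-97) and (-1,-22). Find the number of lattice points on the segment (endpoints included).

The number of lattice points on a segment between lattice points is gcd(|Δx|,|Δy|) + 1 = gcd(48,75) + 1 = 3 + 1 = 4.

4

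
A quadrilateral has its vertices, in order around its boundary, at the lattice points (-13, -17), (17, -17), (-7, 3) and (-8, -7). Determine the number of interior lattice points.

261

Using the shoelace formula, 2A = |((-13)·(-17) − 17·(-17)) + (17·3 − (-7)·(-17)) + ((-7)·(-7) − (-8)·3) + ((-8)·(-17) − (-13)·(-7))| = 560, so the area is 280.
Along each edge there are gcd(|Δx|,|Δy|)+1 lattice points, so counting each shared vertex once the boundary has gcd(30,0) + gcd(24,20) + gcd(1,10) + gcd(5,10) = 30+4+1+5 = 40.
Pick's theorem gives I = A − B/2 + 1 = 280 − 40/2 + 1 = 261.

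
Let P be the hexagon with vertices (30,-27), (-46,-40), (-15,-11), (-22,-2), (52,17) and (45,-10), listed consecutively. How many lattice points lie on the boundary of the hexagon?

6

Along each edge there are gcd(|Δx|,|Δy|)+1 lattice points, so counting each shared vertex once the boundary has gcd(76,13) + gcd(31,29) + gcd(7,9) + gcd(74,19) + gcd(7,27) + gcd(15,17) = 1+1+1+1+1+1 = 6.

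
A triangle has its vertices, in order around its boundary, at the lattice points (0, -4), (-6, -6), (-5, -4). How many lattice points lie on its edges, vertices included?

Along each edge there are gcd(|Δx|,|Δy|)+1 lattice points, so counting each shared vertex once the boundary has gcd(6,2) + gcd(1,2) + gcd(5,0) = 2+1+5 = 8.

8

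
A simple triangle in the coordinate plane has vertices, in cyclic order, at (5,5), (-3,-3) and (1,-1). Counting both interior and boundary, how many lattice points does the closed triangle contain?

Using the shoelace formula, 2A = |(5·(-3) − (-3)·5) + ((-3)·(-1) − 1·(-3)) + (1·5 − 5·(-1))| = 16, so the area is 8.
Summing gcd(|Δx|,|Δy|) over the edges gives the boundary count: gcd(8,8) + gcd(4,2) + gcd(4,6) = 8+2+2 = 12.
Pick's theorem gives I = A − B/2 + 1 = 8 − 12/2 + 1 = 3, so the closed region contains I + B = 3 + 12 = 15 lattice points.

15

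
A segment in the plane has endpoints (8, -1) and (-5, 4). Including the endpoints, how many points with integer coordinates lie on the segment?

The number of lattice points on a segment between lattice points is gcd(|Δx|,|Δy|) + 1 = gcd(13,5) + 1 = 1 + 1 = 2.

2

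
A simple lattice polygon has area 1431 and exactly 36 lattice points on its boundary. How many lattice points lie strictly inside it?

Pick's theorem A = I + B/2 − 1 rearranges to I = A − B/2 + 1 = 1431 − 36/2 + 1 = 1414.

1414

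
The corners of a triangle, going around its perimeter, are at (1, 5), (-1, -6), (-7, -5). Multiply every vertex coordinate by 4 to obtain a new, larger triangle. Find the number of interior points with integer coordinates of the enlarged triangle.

Using the shoelace formula, 2A = |(1·(-6) − (-1)·5) + ((-1)·(-5) − (-7)·(-6)) + ((-7)·5 − 1·(-5))| = 68, so the area is 34.
Summing gcd(|Δx|,|Δy|) over the edges gives the boundary count: gcd(2,11) + gcd(6,1) + gcd(8,10) = 1+1+2 = 4.
Scaling by 4 multiplies the area by 4² = 16 (so the new area is 544) and multiplies the boundary lattice-point count by 4, giving 16.
By Pick's theorem, the interior count of the dilated polygon is 544 − 16/2 + 1 = 537.

537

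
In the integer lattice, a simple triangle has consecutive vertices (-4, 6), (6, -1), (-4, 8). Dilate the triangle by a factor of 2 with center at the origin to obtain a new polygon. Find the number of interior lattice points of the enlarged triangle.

The shoelace formula gives twice the area as |((-4)·(-1) − 6·6) + (6·8 − (-4)·(-1)) + ((-4)·6 − (-4)·8)| = 20, so the area is 10.
Summing gcd(|Δx|,|Δy|) over the edges gives the boundary count: gcd(10,7) + gcd(10,9) + gcd(0,2) = 1+1+2 = 4.
Scaling by 2 multiplies the area by 2² = 4 (so the new area is 40) and multiplies the boundary lattice-point count by 2, giving 8.
By Pick's theorem, the interior count of the dilated polygon is 40 − 8/2 + 1 = 37.

37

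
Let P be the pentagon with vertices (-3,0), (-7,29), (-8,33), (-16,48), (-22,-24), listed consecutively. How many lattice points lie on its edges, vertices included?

10

Along each edge there are gcd(|Δx|,|Δy|)+1 lattice points, so counting each shared vertex once the boundary has gcd(4,29) + gcd(1,4) + gcd(8,15) + gcd(6,72) + gcd(19,24) = 1+1+1+6+1 = 10.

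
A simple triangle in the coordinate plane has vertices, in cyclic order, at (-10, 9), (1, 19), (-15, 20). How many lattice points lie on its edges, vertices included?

The number of boundary lattice points is Σ gcd(|Δx|,|Δy|) = gcd(11,10) + gcd(16,1) + gcd(5,11) = 1+1+1 = 3.

3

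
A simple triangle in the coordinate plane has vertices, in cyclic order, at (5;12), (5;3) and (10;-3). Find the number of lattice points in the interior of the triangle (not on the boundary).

By the shoelace formula, twice the signed area is |(5·3 − 5·12) + (5·(-3) − 10·3) + (10·12 − 5·(-3))| = 45, so the area is 45/2.
The number of boundary lattice points is Σ gcd(|Δx|,|Δy|) = gcd(0,9) + gcd(5,6) + gcd(5,15) = 9+1+5 = 15.
By Pick's theorem A = I + B/2 − 1, so I = 45/2 − 15/2 + 1 = 16.

16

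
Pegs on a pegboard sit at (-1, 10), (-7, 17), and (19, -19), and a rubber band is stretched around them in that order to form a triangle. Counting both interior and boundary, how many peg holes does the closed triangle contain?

The shoelace formula gives twice the area as |[(-1)·17 − (-7)·10] + [(-7)·(-19) − 19·17] + [19·10 − (-1)·(-19)]| = 34, so the area is 17.
The number of boundary lattice points is Σ gcd(|Δx|,|Δy|) = gcd(6,7) + gcd(26,36) + gcd(20,29) = 1+2+1 = 4.
Pick's theorem gives I = A − B/2 + 1 = 17 − 4/2 + 1 = 16, so the closed region contains I + B = 16 + 4 = 20 lattice points.

20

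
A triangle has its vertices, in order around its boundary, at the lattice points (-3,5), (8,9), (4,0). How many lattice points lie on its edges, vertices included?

3

The number of boundary lattice points is Σ gcd(|Δx|,|Δy|) = gcd(11,4) + gcd(4,9) + gcd(7,5) = 1+1+1 = 3.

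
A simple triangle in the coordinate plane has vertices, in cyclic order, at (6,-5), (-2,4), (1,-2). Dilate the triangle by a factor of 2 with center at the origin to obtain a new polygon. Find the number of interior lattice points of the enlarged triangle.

By the shoelace formula, twice the signed area is |(6·4 − (-2)·(-5)) + ((-2)·(-2) − 1·4) + (1·(-5) − 6·(-2))| = 21, so the area is 10.5.
The number of boundary lattice points is Σ gcd(|Δx|,|Δy|) = gcd(8,9) + gcd(3,6) + gcd(5,3) = 1+3+1 = 5.
Scaling by 2 multiplies the area by 2² = 4 (so the new area is 42) and multiplies the boundary lattice-point count by 2, giving 10.
By Pick's theorem, the interior count of the dilated polygon is 42 − 10/2 + 1 = 38.

38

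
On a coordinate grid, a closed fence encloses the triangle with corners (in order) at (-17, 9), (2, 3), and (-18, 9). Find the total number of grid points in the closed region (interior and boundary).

6

Using the shoelace formula, 2A = |[(-17)·3 − 2·9] + [2·9 − (-18)·3] + [(-18)·9 − (-17)·9]| = 6, so the area is 3.
Along each edge there are gcd(|Δx|,|Δy|)+1 lattice points, so counting each shared vertex once the boundary has gcd(19,6) + gcd(20,6) + gcd(1,0) = 1+2+1 = 4.
Pick's theorem gives I = A − B/2 + 1 = 3 − 4/2 + 1 = 2, so the closed region contains I + B = 2 + 4 = 6 lattice points.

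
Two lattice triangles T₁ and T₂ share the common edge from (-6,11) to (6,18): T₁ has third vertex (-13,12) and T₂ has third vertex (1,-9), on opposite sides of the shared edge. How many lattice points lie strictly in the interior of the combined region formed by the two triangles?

The union is the simple quadrilateral with vertices (-6,11), (-13,12), (6,18), (1,-9) in order.
Using the shoelace formula, 2A = |((-6)·12 − (-13)·11) + ((-13)·18 − 6·12) + (6·(-9) − 1·18) + (1·11 − (-6)·(-9))| = 350, so the area is 175.
Summing gcd(|Δx|,|Δy|) over the edges gives the boundary count: gcd(7,1) + gcd(19,6) + gcd(5,27) + gcd(7,20) = 1+1+1+1 = 4.
By Pick's theorem I = A − B/2 + 1 = 175 − 4/2 + 1 = 174.

174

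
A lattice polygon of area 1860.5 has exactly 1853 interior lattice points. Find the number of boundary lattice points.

17

Pick's theorem gives A = I + B/2 − 1, so B = 2(A − I + 1) = 2(1860.5 − 1853 + 1) = 17.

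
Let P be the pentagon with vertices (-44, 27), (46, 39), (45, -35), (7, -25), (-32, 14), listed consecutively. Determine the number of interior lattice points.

4053

Using the shoelace formula, 2A = |((-44)·39 − 46·27) + (46·(-35) − 45·39) + (45·(-25) − 7·(-35)) + (7·14 − (-32)·(-25)) + ((-32)·27 − (-44)·14)| = 8153, so the area is 8153/2.
Along each edge there are gcd(|Δx|,|Δy|)+1 lattice points, so counting each shared vertex once the boundary has gcd(90,12) + gcd(1,74) + gcd(38,10) + gcd(39,39) + gcd(12,13) = 6+1+2+39+1 = 49.
Pick's theorem gives I = A − B/2 + 1 = 8153/2 − 49/2 + 1 = 4053.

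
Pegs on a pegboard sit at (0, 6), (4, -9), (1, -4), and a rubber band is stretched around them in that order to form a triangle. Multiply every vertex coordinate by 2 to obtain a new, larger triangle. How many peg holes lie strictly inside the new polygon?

The shoelace formula gives twice the area as |[0·(-9) − 4·6] + [4·(-4) − 1·(-9)] + [1·6 − 0·(-4)]| = 25, so the area is 25/2.
Along each edge there are gcd(|Δx|,|Δy|)+1 lattice points, so counting each shared vertex once the boundary has gcd(4,15) + gcd(3,5) + gcd(1,10) = 1+1+1 = 3.
Scaling by 2 multiplies the area by 2² = 4 (so the new area is 50) and multiplies the boundary lattice-point count by 2, giving 6.
By Pick's theorem, the interior count of the dilated polygon is 50 − 6/2 + 1 = 48.

48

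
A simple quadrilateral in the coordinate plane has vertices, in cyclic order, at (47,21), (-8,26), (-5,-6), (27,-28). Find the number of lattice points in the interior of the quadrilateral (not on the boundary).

By the shoelace formula, twice the signed area is |(47·26 − (-8)·21) + ((-8)·(-6) − (-5)·26) + ((-5)·(-28) − 27·(-6)) + (27·21 − 47·(-28))| = 3753, so the area is 3753/2.
Along each edge there are gcd(|Δx|,|Δy|)+1 lattice points, so counting each shared vertex once the boundary has gcd(55,5) + gcd(3,32) + gcd(32,22) + gcd(20,49) = 5+1+2+1 = 9.
By Pick's theorem A = I + B/2 − 1, so I = 3753/2 − 9/2 + 1 = 1873.

1873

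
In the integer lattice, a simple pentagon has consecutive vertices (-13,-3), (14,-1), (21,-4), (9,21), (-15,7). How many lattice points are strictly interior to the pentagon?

503

By the shoelace formula, twice the signed area is |((-13)·(-1) − 14·(-3)) + (14·(-4) − 21·(-1)) + (21·21 − 9·(-4)) + (9·7 − (-15)·21) + ((-15)·(-3) − (-13)·7)| = 1011, so the area is 505.5.
Summing gcd(|Δx|,|Δy|) over the edges gives the boundary count: gcd(27,2) + gcd(7,3) + gcd(12,25) + gcd(24,14) + gcd(2,10) = 1+1+1+2+2 = 7.
Pick's theorem gives I = A − B/2 + 1 = 505.5 − 7/2 + 1 = 503.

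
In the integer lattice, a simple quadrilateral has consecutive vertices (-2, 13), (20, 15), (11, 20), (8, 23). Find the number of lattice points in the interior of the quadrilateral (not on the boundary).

Using the shoelace formula, 2A = |((-2)·15 − 20·13) + (20·20 − 11·15) + (11·23 − 8·20) + (8·13 − (-2)·23)| = 188, so the area is 94.
Along each edge there are gcd(|Δx|,|Δy|)+1 lattice points, so counting each shared vertex once the boundary has gcd(22,2) + gcd(9,5) + gcd(3,3) + gcd(10,10) = 2+1+3+10 = 16.
Pick's theorem gives I = A − B/2 + 1 = 94 − 16/2 + 1 = 87.

87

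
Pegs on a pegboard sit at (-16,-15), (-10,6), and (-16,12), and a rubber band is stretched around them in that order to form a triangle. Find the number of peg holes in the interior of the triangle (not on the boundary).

64

By the shoelace formula, twice the signed area is |((-16)·6 − (-10)·(-15)) + ((-10)·12 − (-16)·6) + ((-16)·(-15) − (-16)·12)| = 162, so the area is 81.
Along each edge there are gcd(|Δx|,|Δy|)+1 lattice points, so counting each shared vertex once the boundary has gcd(6,21) + gcd(6,6) + gcd(0,27) = 3+6+27 = 36.
Pick's theorem gives I = A − B/2 + 1 = 81 − 36/2 + 1 = 64.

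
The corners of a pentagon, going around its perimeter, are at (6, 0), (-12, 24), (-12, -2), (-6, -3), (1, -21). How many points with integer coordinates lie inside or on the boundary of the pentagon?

Using the shoelace formula, 2A = |(6·24 − (-12)·0) + ((-12)·(-2) − (-12)·24) + ((-12)·(-3) − (-6)·(-2)) + ((-6)·(-21) − 1·(-3)) + (1·0 − 6·(-21))| = 735, so the area is 367.5.
Summing gcd(|Δx|,|Δy|) over the edges gives the boundary count: gcd(18,24) + gcd(0,26) + gcd(6,1) + gcd(7,18) + gcd(5,21) = 6+26+1+1+1 = 35.
Pick's theorem gives I = A − B/2 + 1 = 367.5 − 35/2 + 1 = 351, so the closed region contains I + B = 351 + 35 = 386 lattice points.

386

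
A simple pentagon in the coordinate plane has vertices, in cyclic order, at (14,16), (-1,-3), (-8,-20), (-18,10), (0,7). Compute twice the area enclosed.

694

Using the shoelace formula, 2A = |[14·(-3) − (-1)·16] + [(-1)·(-20) − (-8)·(-3)] + [(-8)·10 − (-18)·(-20)] + [(-18)·7 − 0·10] + [0·16 − 14·7]| = 694, so the area is 347.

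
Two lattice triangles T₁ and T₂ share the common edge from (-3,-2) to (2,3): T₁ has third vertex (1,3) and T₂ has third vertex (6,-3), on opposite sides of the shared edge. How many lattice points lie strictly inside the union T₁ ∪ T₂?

The union is the simple quadrilateral with vertices (-3,-2), (1,3), (2,3), (6,-3) in order.
The shoelace formula gives twice the area as |[(-3)·3 − 1·(-2)] + [1·3 − 2·3] + [2·(-3) − 6·3] + [6·(-2) − (-3)·(-3)]| = 55, so the area is 27.5.
Along each edge there are gcd(|Δx|,|Δy|)+1 lattice points, so counting each shared vertex once the boundary has gcd(4,5) + gcd(1,0) + gcd(4,6) + gcd(9,1) = 1+1+2+1 = 5.
By Pick's theorem I = A − B/2 + 1 = 27.5 − 5/2 + 1 = 26.

26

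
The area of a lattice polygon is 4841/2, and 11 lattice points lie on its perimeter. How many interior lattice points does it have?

2416

Pick's theorem A = I + B/2 − 1 rearranges to I = A − B/2 + 1 = 4841/2 − 11/2 + 1 = 2416.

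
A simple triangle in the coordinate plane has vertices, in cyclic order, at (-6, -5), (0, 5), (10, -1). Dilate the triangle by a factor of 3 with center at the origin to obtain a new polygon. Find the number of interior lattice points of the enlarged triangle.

601

Using the shoelace formula, 2A = |((-6)·5 − 0·(-5)) + (0·(-1) − 10·5) + (10·(-5) − (-6)·(-1))| = 136, so the area is 68.
The number of boundary lattice points is Σ gcd(|Δx|,|Δy|) = gcd(6,10) + gcd(10,6) + gcd(16,4) = 2+2+4 = 8.
Scaling by 3 multiplies the area by 3² = 9 (so the new area is 612) and multiplies the boundary lattice-point count by 3, giving 24.
By Pick's theorem, the interior count of the dilated polygon is 612 − 24/2 + 1 = 601.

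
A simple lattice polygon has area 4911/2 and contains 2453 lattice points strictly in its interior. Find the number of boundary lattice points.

Pick's theorem gives A = I + B/2 − 1, so B = 2(A − I + 1) = 2(4911/2 − 2453 + 1) = 7.

7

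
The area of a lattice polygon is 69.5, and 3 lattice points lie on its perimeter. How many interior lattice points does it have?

Pick's theorem A = I + B/2 − 1 rearranges to I = A − B/2 + 1 = 69.5 − 3/2 + 1 = 69.

69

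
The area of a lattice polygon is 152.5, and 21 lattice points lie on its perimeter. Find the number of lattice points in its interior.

Pick's theorem A = I + B/2 − 1 rearranges to I = A − B/2 + 1 = 152.5 − 21/2 + 1 = 143.

143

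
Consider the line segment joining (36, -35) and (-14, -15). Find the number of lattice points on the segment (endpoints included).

The number of lattice points on a segment between lattice points is gcd(|Δx|,|Δy|) + 1 = gcd(50,20) + 1 = 10 + 1 = 11.

11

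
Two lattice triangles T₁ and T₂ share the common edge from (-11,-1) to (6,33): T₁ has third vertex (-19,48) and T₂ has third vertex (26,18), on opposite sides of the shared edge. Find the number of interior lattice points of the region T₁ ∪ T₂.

The union is the simple quadrilateral with vertices (-11,-1), (-19,48), (6,33), (26,18) in order.
The shoelace formula gives twice the area as |((-11)·48 − (-19)·(-1)) + ((-19)·33 − 6·48) + (6·18 − 26·33) + (26·(-1) − (-11)·18)| = 2040, so the area is 1020.
The number of boundary lattice points is Σ gcd(|Δx|,|Δy|) = gcd(8,49) + gcd(25,15) + gcd(20,15) + gcd(37,19) = 1+5+5+1 = 12.
By Pick's theorem I = A − B/2 + 1 = 1020 − 12/2 + 1 = 1015.

1015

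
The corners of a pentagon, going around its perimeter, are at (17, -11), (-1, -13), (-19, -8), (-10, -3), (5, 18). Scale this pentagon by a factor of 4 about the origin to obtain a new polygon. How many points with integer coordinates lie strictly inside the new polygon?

The shoelace formula gives twice the area as |(17·(-13) − (-1)·(-11)) + ((-1)·(-8) − (-19)·(-13)) + ((-19)·(-3) − (-10)·(-8)) + ((-10)·18 − 5·(-3)) + (5·(-11) − 17·18)| = 1020, so the area is 510.
The number of boundary lattice points is Σ gcd(|Δx|,|Δy|) = gcd(18,2) + gcd(18,5) + gcd(9,5) + gcd(15,21) + gcd(12,29) = 2+1+1+3+1 = 8.
Scaling by 4 multiplies the area by 4² = 16 (so the new area is 8160) and multiplies the boundary lattice-point count by 4, giving 32.
By Pick's theorem, the interior count of the dilated polygon is 8160 − 32/2 + 1 = 8145.

8145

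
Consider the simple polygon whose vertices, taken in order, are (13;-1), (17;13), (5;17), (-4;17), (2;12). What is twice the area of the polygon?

323

By the shoelace formula, twice the signed area is |(13·13 − 17·(-1)) + (17·17 − 5·13) + (5·17 − (-4)·17) + ((-4)·12 − 2·17) + (2·(-1) − 13·12)| = 323, so the area is 161.5.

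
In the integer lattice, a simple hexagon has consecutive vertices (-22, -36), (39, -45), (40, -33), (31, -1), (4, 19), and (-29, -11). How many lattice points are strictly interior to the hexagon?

2893

By the shoelace formula, twice the signed area is |[(-22)·(-45) − 39·(-36)] + [39·(-33) − 40·(-45)] + [40·(-1) − 31·(-33)] + [31·19 − 4·(-1)] + [4·(-11) − (-29)·19] + [(-29)·(-36) − (-22)·(-11)]| = 5792, so the area is 2896.
The number of boundary lattice points is Σ gcd(|Δx|,|Δy|) = gcd(61,9) + gcd(1,12) + gcd(9,32) + gcd(27,20) + gcd(33,30) + gcd(7,25) = 1+1+1+1+3+1 = 8.
Pick's theorem gives I = A − B/2 + 1 = 2896 − 8/2 + 1 = 2893.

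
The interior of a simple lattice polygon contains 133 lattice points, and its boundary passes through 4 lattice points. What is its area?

134

Pick's theorem states A = I + B/2 − 1, so A = 133 + 4/2 − 1 = 134.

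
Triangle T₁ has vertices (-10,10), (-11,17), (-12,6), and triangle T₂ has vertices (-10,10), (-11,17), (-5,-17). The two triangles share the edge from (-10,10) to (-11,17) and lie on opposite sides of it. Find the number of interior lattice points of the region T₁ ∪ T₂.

11

The union is the simple quadrilateral with vertices (-10,10), (-12,6), (-11,17), (-5,-17) in order.
By the shoelace formula, twice the signed area is |[(-10)·6 − (-12)·10] + [(-12)·17 − (-11)·6] + [(-11)·(-17) − (-5)·17] + [(-5)·10 − (-10)·(-17)]| = 26, so the area is 13.
The number of boundary lattice points is Σ gcd(|Δx|,|Δy|) = gcd(2,4) + gcd(1,11) + gcd(6,34) + gcd(5,27) = 2+1+2+1 = 6.
By Pick's theorem I = A − B/2 + 1 = 13 − 6/2 + 1 = 11.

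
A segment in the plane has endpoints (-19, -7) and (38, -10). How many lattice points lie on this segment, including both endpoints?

4

The number of lattice points on a segment between lattice points is gcd(|Δx|,|Δy|) + 1 = gcd(57,3) + 1 = 3 + 1 = 4.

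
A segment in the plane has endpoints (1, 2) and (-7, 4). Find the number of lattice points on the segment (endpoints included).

3

The number of lattice points on a segment between lattice points is gcd(|Δx|,|Δy|) + 1 = gcd(8,2) + 1 = 2 + 1 = 3.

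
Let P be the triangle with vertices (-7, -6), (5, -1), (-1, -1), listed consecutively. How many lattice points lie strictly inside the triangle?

12

Using the shoelace formula, 2A = |((-7)·(-1) − 5·(-6)) + (5·(-1) − (-1)·(-1)) + ((-1)·(-6) − (-7)·(-1))| = 30, so the area is 15.
Along each edge there are gcd(|Δx|,|Δy|)+1 lattice points, so counting each shared vertex once the boundary has gcd(12,5) + gcd(6,0) + gcd(6,5) = 1+6+1 = 8.
By Pick's theorem A = I + B/2 − 1, so I = 15 − 8/2 + 1 = 12.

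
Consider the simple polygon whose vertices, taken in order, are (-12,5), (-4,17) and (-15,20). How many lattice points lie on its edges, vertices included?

The number of boundary lattice points is Σ gcd(|Δx|,|Δy|) = gcd(8,12) + gcd(11,3) + gcd(3,15) = 4+1+3 = 8.

8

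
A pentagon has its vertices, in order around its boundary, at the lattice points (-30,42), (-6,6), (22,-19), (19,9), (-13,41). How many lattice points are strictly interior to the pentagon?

1074

Using the shoelace formula, 2A = |[(-30)·6 − (-6)·42] + [(-6)·(-19) − 22·6] + [22·9 − 19·(-19)] + [19·41 − (-13)·9] + [(-13)·42 − (-30)·41]| = 2193, so the area is 1096.5.
Along each edge there are gcd(|Δx|,|Δy|)+1 lattice points, so counting each shared vertex once the boundary has gcd(24,36) + gcd(28,25) + gcd(3,28) + gcd(32,32) + gcd(17,1) = 12+1+1+32+1 = 47.
Pick's theorem gives I = A − B/2 + 1 = 1096.5 − 47/2 + 1 = 1074.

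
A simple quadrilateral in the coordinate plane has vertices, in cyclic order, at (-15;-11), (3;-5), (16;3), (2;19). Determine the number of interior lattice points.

Using the shoelace formula, 2A = |((-15)·(-5) − 3·(-11)) + (3·3 − 16·(-5)) + (16·19 − 2·3) + (2·(-11) − (-15)·19)| = 758, so the area is 379.
The number of boundary lattice points is Σ gcd(|Δx|,|Δy|) = gcd(18,6) + gcd(13,8) + gcd(14,16) + gcd(17,30) = 6+1+2+1 = 10.
Pick's theorem gives I = A − B/2 + 1 = 379 − 10/2 + 1 = 375.

375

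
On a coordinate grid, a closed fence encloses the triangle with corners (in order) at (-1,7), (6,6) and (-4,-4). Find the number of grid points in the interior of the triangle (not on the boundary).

The shoelace formula gives twice the area as |((-1)·6 − 6·7) + (6·(-4) − (-4)·6) + ((-4)·7 − (-1)·(-4))| = 80, so the area is 40.
Summing gcd(|Δx|,|Δy|) over the edges gives the boundary count: gcd(7,1) + gcd(10,10) + gcd(3,11) = 1+10+1 = 12.
By Pick's theorem A = I + B/2 − 1, so I = 40 − 12/2 + 1 = 35.

35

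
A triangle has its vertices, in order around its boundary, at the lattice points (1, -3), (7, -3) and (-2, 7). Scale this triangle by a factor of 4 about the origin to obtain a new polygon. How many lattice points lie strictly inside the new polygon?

By the shoelace formula, twice the signed area is |(1·(-3) − 7·(-3)) + (7·7 − (-2)·(-3)) + ((-2)·(-3) − 1·7)| = 60, so the area is 30.
Summing gcd(|Δx|,|Δy|) over the edges gives the boundary count: gcd(6,0) + gcd(9,10) + gcd(3,10) = 6+1+1 = 8.
Scaling by 4 multiplies the area by 4² = 16 (so the new area is 480) and multiplies the boundary lattice-point count by 4, giving 32.
By Pick's theorem, the interior count of the dilated polygon is 480 − 32/2 + 1 = 465.

465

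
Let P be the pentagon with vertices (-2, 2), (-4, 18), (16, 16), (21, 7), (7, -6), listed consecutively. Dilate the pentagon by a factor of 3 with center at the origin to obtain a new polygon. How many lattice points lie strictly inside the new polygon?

By the shoelace formula, twice the signed area is |((-2)·18 − (-4)·2) + ((-4)·16 − 16·18) + (16·7 − 21·16) + (21·(-6) − 7·7) + (7·2 − (-2)·(-6))| = 777, so the area is 777/2.
Summing gcd(|Δx|,|Δy|) over the edges gives the boundary count: gcd(2,16) + gcd(20,2) + gcd(5,9) + gcd(14,13) + gcd(9,8) = 2+2+1+1+1 = 7.
Scaling by 3 multiplies the area by 3² = 9 (so the new area is 3496.5) and multiplies the boundary lattice-point count by 3, giving 21.
By Pick's theorem, the interior count of the dilated polygon is 3496.5 − 21/2 + 1 = 3487.

3487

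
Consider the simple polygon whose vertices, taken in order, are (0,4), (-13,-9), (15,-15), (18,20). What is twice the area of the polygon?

1024

The shoelace formula gives twice the area as |[0·(-9) − (-13)·4] + [(-13)·(-15) − 15·(-9)] + [15·20 − 18·(-15)] + [18·4 − 0·20]| = 1024, so the area is 512.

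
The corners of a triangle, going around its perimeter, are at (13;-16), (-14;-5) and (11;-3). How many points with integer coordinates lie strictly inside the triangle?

Using the shoelace formula, 2A = |[13·(-5) − (-14)·(-16)] + [(-14)·(-3) − 11·(-5)] + [11·(-16) − 13·(-3)]| = 329, so the area is 164.5.
Along each edge there are gcd(|Δx|,|Δy|)+1 lattice points, so counting each shared vertex once the boundary has gcd(27,11) + gcd(25,2) + gcd(2,13) = 1+1+1 = 3.
By Pick's theorem A = I + B/2 − 1, so I = 164.5 − 3/2 + 1 = 164.

164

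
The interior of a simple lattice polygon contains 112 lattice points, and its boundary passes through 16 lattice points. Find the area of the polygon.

Pick's theorem states A = I + B/2 − 1, so A = 112 + 16/2 − 1 = 119.

119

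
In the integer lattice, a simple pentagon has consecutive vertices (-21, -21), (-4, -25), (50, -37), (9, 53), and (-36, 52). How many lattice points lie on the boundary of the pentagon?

10

Summing gcd(|Δx|,|Δy|) over the edges gives the boundary count: gcd(17,4) + gcd(54,12) + gcd(41,90) + gcd(45,1) + gcd(15,73) = 1+6+1+1+1 = 10.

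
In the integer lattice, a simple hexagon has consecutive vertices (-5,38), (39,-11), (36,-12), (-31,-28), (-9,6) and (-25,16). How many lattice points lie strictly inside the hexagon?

The shoelace formula gives twice the area as |((-5)·(-11) − 39·38) + (39·(-12) − 36·(-11)) + (36·(-28) − (-31)·(-12)) + ((-31)·6 − (-9)·(-28)) + ((-9)·16 − (-25)·6) + ((-25)·38 − (-5)·16)| = 4181, so the area is 4181/2.
Summing gcd(|Δx|,|Δy|) over the edges gives the boundary count: gcd(44,49) + gcd(3,1) + gcd(67,16) + gcd(22,34) + gcd(16,10) + gcd(20,22) = 1+1+1+2+2+2 = 9.
Pick's theorem gives I = A − B/2 + 1 = 4181/2 − 9/2 + 1 = 2087.

2087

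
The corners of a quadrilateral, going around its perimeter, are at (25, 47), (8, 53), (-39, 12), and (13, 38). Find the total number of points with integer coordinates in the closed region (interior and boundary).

Using the shoelace formula, 2A = |(25·53 − 8·47) + (8·12 − (-39)·53) + ((-39)·38 − 13·12) + (13·47 − 25·38)| = 1135, so the area is 567.5.
Along each edge there are gcd(|Δx|,|Δy|)+1 lattice points, so counting each shared vertex once the boundary has gcd(17,6) + gcd(47,41) + gcd(52,26) + gcd(12,9) = 1+1+26+3 = 31.
Pick's theorem gives I = A − B/2 + 1 = 567.5 − 31/2 + 1 = 553, so the closed region contains I + B = 553 + 31 = 584 lattice points.

584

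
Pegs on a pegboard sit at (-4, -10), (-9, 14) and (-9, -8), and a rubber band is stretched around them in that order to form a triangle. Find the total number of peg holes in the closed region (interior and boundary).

68

By the shoelace formula, twice the signed area is |((-4)·14 − (-9)·(-10)) + ((-9)·(-8) − (-9)·14) + ((-9)·(-10) − (-4)·(-8))| = 110, so the area is 55.
Summing gcd(|Δx|,|Δy|) over the edges gives the boundary count: gcd(5,24) + gcd(0,22) + gcd(5,2) = 1+22+1 = 24.
Pick's theorem gives I = A − B/2 + 1 = 55 − 24/2 + 1 = 44, so the closed region contains I + B = 44 + 24 = 68 lattice points.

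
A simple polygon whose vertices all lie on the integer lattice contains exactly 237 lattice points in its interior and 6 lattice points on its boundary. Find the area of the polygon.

239

By Pick's theorem, A = I + B/2 − 1 = 237 + 6/2 − 1 = 239.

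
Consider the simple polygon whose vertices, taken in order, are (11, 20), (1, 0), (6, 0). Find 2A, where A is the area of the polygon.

The shoelace formula gives twice the area as |(11·0 − 1·20) + (1·0 − 6·0) + (6·20 − 11·0)| = 100, so the area is 50.

100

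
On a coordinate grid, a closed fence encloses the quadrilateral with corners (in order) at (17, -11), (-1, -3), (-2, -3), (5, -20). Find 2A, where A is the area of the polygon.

275

By the shoelace formula, twice the signed area is |[17·(-3) − (-1)·(-11)] + [(-1)·(-3) − (-2)·(-3)] + [(-2)·(-20) − 5·(-3)] + [5·(-11) − 17·(-20)]| = 275, so the area is 137.5.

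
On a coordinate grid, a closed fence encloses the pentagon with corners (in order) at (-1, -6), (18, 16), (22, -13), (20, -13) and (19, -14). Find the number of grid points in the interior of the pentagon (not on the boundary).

337

The shoelace formula gives twice the area as |((-1)·16 − 18·(-6)) + (18·(-13) − 22·16) + (22·(-13) − 20·(-13)) + (20·(-14) − 19·(-13)) + (19·(-6) − (-1)·(-14))| = 681, so the area is 681/2.
Along each edge there are gcd(|Δx|,|Δy|)+1 lattice points, so counting each shared vertex once the boundary has gcd(19,22) + gcd(4,29) + gcd(2,0) + gcd(1,1) + gcd(20,8) = 1+1+2+1+4 = 9.
By Pick's theorem A = I + B/2 − 1, so I = 681/2 − 9/2 + 1 = 337.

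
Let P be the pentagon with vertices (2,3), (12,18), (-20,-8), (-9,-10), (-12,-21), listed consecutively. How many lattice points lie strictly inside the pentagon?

229

Using the shoelace formula, 2A = |(2·18 − 12·3) + (12·(-8) − (-20)·18) + ((-20)·(-10) − (-9)·(-8)) + ((-9)·(-21) − (-12)·(-10)) + ((-12)·3 − 2·(-21))| = 467, so the area is 233.5.
The number of boundary lattice points is Σ gcd(|Δx|,|Δy|) = gcd(10,15) + gcd(32,26) + gcd(11,2) + gcd(3,11) + gcd(14,24) = 5+2+1+1+2 = 11.
Pick's theorem gives I = A − B/2 + 1 = 233.5 − 11/2 + 1 = 229.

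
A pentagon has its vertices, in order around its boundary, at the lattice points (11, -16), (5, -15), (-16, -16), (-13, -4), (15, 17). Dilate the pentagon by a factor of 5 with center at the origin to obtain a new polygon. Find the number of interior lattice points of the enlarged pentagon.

14181

Using the shoelace formula, 2A = |[11·(-15) − 5·(-16)] + [5·(-16) − (-16)·(-15)] + [(-16)·(-4) − (-13)·(-16)] + [(-13)·17 − 15·(-4)] + [15·(-16) − 11·17]| = 1137, so the area is 1137/2.
The number of boundary lattice points is Σ gcd(|Δx|,|Δy|) = gcd(6,1) + gcd(21,1) + gcd(3,12) + gcd(28,21) + gcd(4,33) = 1+1+3+7+1 = 13.
Scaling by 5 multiplies the area by 5² = 25 (so the new area is 14212.5) and multiplies the boundary lattice-point count by 5, giving 65.
By Pick's theorem, the interior count of the dilated polygon is 14212.5 − 65/2 + 1 = 14181.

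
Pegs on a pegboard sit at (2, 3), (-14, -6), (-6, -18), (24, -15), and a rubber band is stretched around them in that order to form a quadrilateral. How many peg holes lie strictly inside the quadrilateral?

431

Using the shoelace formula, 2A = |(2·(-6) − (-14)·3) + ((-14)·(-18) − (-6)·(-6)) + ((-6)·(-15) − 24·(-18)) + (24·3 − 2·(-15))| = 870, so the area is 435.
The number of boundary lattice points is Σ gcd(|Δx|,|Δy|) = gcd(16,9) + gcd(8,12) + gcd(30,3) + gcd(22,18) = 1+4+3+2 = 10.
Pick's theorem gives I = A − B/2 + 1 = 435 − 10/2 + 1 = 431.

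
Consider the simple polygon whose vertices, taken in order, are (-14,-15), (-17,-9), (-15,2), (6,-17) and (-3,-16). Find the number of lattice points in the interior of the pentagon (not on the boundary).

188

Using the shoelace formula, 2A = |((-14)·(-9) − (-17)·(-15)) + ((-17)·2 − (-15)·(-9)) + ((-15)·(-17) − 6·2) + (6·(-16) − (-3)·(-17)) + ((-3)·(-15) − (-14)·(-16))| = 381, so the area is 381/2.
The number of boundary lattice points is Σ gcd(|Δx|,|Δy|) = gcd(3,6) + gcd(2,11) + gcd(21,19) + gcd(9,1) + gcd(11,1) = 3+1+1+1+1 = 7.
Pick's theorem gives I = A − B/2 + 1 = 381/2 − 7/2 + 1 = 188.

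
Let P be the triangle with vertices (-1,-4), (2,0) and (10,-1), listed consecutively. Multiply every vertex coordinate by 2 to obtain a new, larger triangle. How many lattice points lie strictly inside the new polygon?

Using the shoelace formula, 2A = |((-1)·0 − 2·(-4)) + (2·(-1) − 10·0) + (10·(-4) − (-1)·(-1))| = 35, so the area is 17.5.
Along each edge there are gcd(|Δx|,|Δy|)+1 lattice points, so counting each shared vertex once the boundary has gcd(3,4) + gcd(8,1) + gcd(11,3) = 1+1+1 = 3.
Scaling by 2 multiplies the area by 2² = 4 (so the new area is 70) and multiplies the boundary lattice-point count by 2, giving 6.
By Pick's theorem, the interior count of the dilated polygon is 70 − 6/2 + 1 = 68.

68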